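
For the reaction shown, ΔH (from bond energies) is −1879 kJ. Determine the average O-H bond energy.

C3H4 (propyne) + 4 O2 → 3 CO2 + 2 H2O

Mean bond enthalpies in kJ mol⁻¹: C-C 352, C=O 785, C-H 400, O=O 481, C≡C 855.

D(O-H) ≈ 475 kJ/mol

Let D be the O-H bond energy.
Σ(broken) = 1×855 + 1×352 + 4×400 + 4×481 = 4731
Σ(formed) = 6×785 + 4×D = 4710 + 4D
ΔH = Σ(broken) − Σ(formed) = (4731) − (4710 + 4D) = +21 − 4D
Setting this equal to −1879 kJ gives 4D = 1900, so D = 475 kJ/mol.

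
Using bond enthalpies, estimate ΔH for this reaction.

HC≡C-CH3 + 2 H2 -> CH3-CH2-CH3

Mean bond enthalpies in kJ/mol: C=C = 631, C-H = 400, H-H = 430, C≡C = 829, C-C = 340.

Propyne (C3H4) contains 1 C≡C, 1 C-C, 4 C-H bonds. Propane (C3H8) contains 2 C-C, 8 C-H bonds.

ΔH ≈ −251 kJ

Bonds broken (reactants):
  C≡C: 1 × 829 = 829
  C-C: 1 × 340 = 340
  C-H: 4 × 400 = 1600
  H-H: 2 × 430 = 860
  Σ(broken) = 3629 kJ
Bonds formed (products):
  C-C: 2 × 340 = 680
  C-H: 8 × 400 = 3200
  Σ(formed) = 3880 kJ
ΔH = Σ(broken) − Σ(formed) = 3629 − 3880 = −251 kJ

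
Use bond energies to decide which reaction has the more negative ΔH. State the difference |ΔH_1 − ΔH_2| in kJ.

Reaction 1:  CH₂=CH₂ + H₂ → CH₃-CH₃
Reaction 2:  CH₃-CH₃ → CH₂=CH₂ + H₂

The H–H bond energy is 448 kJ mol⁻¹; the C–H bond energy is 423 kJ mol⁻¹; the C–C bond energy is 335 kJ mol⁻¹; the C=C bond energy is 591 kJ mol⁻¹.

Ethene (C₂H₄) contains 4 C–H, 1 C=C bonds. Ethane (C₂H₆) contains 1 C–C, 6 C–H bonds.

Reaction 1:
  Bonds broken (reactants):
    C–H: 4 × 423 = 1692
    C=C: 1 × 591 = 591
    H–H: 1 × 448 = 448
    Σ(broken) = 2731 kJ
  Bonds formed (products):
    C–C: 1 × 335 = 335
    C–H: 6 × 423 = 2538
    Σ(formed) = 2873 kJ
  ΔH_1 = 2731 − 2873 = −142 kJ
Reaction 2:
  Bonds broken (reactants):
    C–C: 1 × 335 = 335
    C–H: 6 × 423 = 2538
    Σ(broken) = 2873 kJ
  Bonds formed (products):
    C–H: 4 × 423 = 1692
    C=C: 1 × 591 = 591
    H–H: 1 × 448 = 448
    Σ(formed) = 2731 kJ
  ΔH_2 = 2873 − 2731 = +142 kJ
ΔH_1 − ΔH_2 = −284 kJ, so reaction 1 has the more negative ΔH; |ΔH_1 − ΔH_2| = 284 kJ.

Reaction 1, by 284 kJ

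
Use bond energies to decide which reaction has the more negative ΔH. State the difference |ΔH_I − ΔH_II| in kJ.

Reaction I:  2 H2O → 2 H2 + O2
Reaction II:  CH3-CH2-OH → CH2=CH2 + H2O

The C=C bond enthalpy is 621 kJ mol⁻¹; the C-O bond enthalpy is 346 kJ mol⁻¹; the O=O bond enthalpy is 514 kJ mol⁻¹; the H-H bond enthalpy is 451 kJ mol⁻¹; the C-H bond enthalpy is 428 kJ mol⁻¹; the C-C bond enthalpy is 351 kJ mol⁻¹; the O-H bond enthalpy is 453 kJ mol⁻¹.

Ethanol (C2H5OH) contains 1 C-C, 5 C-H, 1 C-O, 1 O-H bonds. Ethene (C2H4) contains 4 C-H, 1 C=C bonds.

Reaction II, by 345 kJ

Reaction I:
  Bonds broken (reactants):
    O-H: 4 × 453 = 1812
    Σ(broken) = 1812 kJ
  Bonds formed (products):
    H-H: 2 × 451 = 902
    O=O: 1 × 514 = 514
    Σ(formed) = 1416 kJ
  ΔH_I = 1812 − 1416 = +396 kJ
Reaction II:
  Bonds broken (reactants):
    C-C: 1 × 351 = 351
    C-H: 5 × 428 = 2140
    C-O: 1 × 346 = 346
    O-H: 1 × 453 = 453
    Σ(broken) = 3290 kJ
  Bonds formed (products):
    C-H: 4 × 428 = 1712
    C=C: 1 × 621 = 621
    O-H: 2 × 453 = 906
    Σ(formed) = 3239 kJ
  ΔH_II = 3290 − 3239 = +51 kJ
ΔH_I − ΔH_II = +345 kJ, so reaction II has the more negative ΔH; |ΔH_I − ΔH_II| = 345 kJ.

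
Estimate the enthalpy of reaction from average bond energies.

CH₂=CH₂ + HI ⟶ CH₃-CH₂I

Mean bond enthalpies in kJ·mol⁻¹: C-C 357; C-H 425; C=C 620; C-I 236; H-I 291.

ΔH ≈ −107 kJ

Bonds broken (reactants):
  C-H: 4 × 425 = 1700
  C=C: 1 × 620 = 620
  H-I: 1 × 291 = 291
  Σ(broken) = 2611 kJ
Bonds formed (products):
  C-C: 1 × 357 = 357
  C-H: 5 × 425 = 2125
  C-I: 1 × 236 = 236
  Σ(formed) = 2718 kJ
ΔH = Σ(broken) − Σ(formed) = 2611 − 2718 = −107 kJ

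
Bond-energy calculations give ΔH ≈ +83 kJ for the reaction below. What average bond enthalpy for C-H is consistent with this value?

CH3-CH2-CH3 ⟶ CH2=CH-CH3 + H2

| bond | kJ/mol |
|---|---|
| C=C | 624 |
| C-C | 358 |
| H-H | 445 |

Let D be the C-H bond energy.
Σ(broken) = 2×358 + 8×D = 716 + 8D
Σ(formed) = 1×358 + 6×D + 1×624 + 1×445 = 1427 + 6D
ΔH = Σ(broken) − Σ(formed) = (716 + 8D) − (1427 + 6D) = −711 + 2D
Setting this equal to +83 kJ gives 2D = 794, so D = 397 kJ/mol.

D(C-H) ≈ 397 kJ/mol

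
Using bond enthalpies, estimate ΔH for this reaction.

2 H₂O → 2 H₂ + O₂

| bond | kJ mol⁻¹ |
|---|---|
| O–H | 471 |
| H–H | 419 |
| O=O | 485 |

Bonds broken (reactants):
  O–H: 4 × 471 = 1884
  Σ(broken) = 1884 kJ
Bonds formed (products):
  H–H: 2 × 419 = 838
  O=O: 1 × 485 = 485
  Σ(formed) = 1323 kJ
ΔH = Σ(broken) − Σ(formed) = 1884 − 1323 = +561 kJ

ΔH ≈ +561 kJ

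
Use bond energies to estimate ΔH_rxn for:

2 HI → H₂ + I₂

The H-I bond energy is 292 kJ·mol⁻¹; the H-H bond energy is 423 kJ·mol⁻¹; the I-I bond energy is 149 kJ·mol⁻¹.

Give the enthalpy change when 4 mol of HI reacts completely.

Bonds broken (reactants):
  H-I: 2 × 292 = 584
  Σ(broken) = 584 kJ
Bonds formed (products):
  H-H: 1 × 423 = 423
  I-I: 1 × 149 = 149
  Σ(formed) = 572 kJ
ΔH = Σ(broken) − Σ(formed) = 584 − 572 = +12 kJ
For 2× the reaction as written: 2 × (+12) = +24 kJ

ΔH = +24 kJ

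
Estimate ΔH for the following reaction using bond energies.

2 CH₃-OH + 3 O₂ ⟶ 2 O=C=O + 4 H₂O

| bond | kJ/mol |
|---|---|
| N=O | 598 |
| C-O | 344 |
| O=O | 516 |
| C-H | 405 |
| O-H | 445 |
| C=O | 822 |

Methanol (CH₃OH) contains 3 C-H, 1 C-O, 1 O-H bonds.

Bonds broken (reactants):
  C-H: 6 × 405 = 2430
  C-O: 2 × 344 = 688
  O-H: 2 × 445 = 890
  O=O: 3 × 516 = 1548
  Σ(broken) = 5556 kJ
Bonds formed (products):
  C=O: 4 × 822 = 3288
  O-H: 8 × 445 = 3560
  Σ(formed) = 6848 kJ
ΔH = Σ(broken) − Σ(formed) = 5556 − 6848 = −1292 kJ

ΔH ≈ −1292 kJ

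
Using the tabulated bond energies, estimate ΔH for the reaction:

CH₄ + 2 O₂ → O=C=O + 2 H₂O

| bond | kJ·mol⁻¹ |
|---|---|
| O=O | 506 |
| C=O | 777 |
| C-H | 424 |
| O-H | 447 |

Bonds broken (reactants):
  C-H: 4 × 424 = 1696
  O=O: 2 × 506 = 1012
  Σ(broken) = 2708 kJ
Bonds formed (products):
  C=O: 2 × 777 = 1554
  O-H: 4 × 447 = 1788
  Σ(formed) = 3342 kJ
ΔH = Σ(broken) − Σ(formed) = 2708 − 3342 = −634 kJ

ΔH ≈ −634 kJ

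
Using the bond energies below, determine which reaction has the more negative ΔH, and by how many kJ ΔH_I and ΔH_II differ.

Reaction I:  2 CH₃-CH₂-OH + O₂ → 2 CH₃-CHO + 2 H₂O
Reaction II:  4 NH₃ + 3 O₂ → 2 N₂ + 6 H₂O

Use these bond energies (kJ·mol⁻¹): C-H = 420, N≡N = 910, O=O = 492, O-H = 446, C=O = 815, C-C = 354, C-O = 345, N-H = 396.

Reaction II, by 444 kJ

Reaction I:
  Bonds broken (reactants):
    C-C: 2 × 354 = 708
    C-H: 10 × 420 = 4200
    C-O: 2 × 345 = 690
    O-H: 2 × 446 = 892
    O=O: 1 × 492 = 492
    Σ(broken) = 6982 kJ
  Bonds formed (products):
    C-C: 2 × 354 = 708
    C-H: 8 × 420 = 3360
    C=O: 2 × 815 = 1630
    O-H: 4 × 446 = 1784
    Σ(formed) = 7482 kJ
  ΔH_I = 6982 − 7482 = −500 kJ
Reaction II:
  Bonds broken (reactants):
    N-H: 12 × 396 = 4752
    O=O: 3 × 492 = 1476
    Σ(broken) = 6228 kJ
  Bonds formed (products):
    N≡N: 2 × 910 = 1820
    O-H: 12 × 446 = 5352
    Σ(formed) = 7172 kJ
  ΔH_II = 6228 − 7172 = −944 kJ
ΔH_I − ΔH_II = +444 kJ, so reaction II has the more negative ΔH; |ΔH_I − ΔH_II| = 444 kJ.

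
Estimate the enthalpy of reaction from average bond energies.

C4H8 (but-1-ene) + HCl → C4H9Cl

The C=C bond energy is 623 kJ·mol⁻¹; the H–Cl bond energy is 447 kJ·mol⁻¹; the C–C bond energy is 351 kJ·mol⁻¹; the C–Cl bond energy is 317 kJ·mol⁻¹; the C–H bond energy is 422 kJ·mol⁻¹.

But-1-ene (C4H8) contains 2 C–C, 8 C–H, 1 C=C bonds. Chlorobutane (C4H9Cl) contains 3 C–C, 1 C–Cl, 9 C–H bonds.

Bonds broken (reactants):
  C–C: 2 × 351 = 702
  C–H: 8 × 422 = 3376
  C=C: 1 × 623 = 623
  H–Cl: 1 × 447 = 447
  Σ(broken) = 5148 kJ
Bonds formed (products):
  C–C: 3 × 351 = 1053
  C–Cl: 1 × 317 = 317
  C–H: 9 × 422 = 3798
  Σ(formed) = 5168 kJ
ΔH = Σ(broken) − Σ(formed) = 5148 − 5168 = −20 kJ

ΔH ≈ −20 kJ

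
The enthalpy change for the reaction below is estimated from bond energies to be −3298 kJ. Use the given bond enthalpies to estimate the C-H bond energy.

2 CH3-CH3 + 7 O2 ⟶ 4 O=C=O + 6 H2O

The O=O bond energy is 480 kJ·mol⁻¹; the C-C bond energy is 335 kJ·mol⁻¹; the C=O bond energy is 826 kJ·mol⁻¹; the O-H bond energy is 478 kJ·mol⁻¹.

Let D be the C-H bond energy.
Σ(broken) = 2×335 + 12×D + 7×480 = 4030 + 12D
Σ(formed) = 8×826 + 12×478 = 12344
ΔH = Σ(broken) − Σ(formed) = (4030 + 12D) − (12344) = −8314 + 12D
Setting this equal to −3298 kJ gives 12D = 5016, so D = 418 kJ/mol.

D(C-H) ≈ 418 kJ/mol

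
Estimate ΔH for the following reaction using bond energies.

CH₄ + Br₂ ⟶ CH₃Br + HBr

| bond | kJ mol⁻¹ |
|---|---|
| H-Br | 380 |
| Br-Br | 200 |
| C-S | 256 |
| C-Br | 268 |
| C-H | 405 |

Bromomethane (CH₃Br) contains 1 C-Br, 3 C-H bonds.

ΔH ≈ −43 kJ

Bonds broken (reactants):
  Br-Br: 1 × 200 = 200
  C-H: 4 × 405 = 1620
  Σ(broken) = 1820 kJ
Bonds formed (products):
  C-Br: 1 × 268 = 268
  C-H: 3 × 405 = 1215
  H-Br: 1 × 380 = 380
  Σ(formed) = 1863 kJ
ΔH = Σ(broken) − Σ(formed) = 1820 − 1863 = −43 kJ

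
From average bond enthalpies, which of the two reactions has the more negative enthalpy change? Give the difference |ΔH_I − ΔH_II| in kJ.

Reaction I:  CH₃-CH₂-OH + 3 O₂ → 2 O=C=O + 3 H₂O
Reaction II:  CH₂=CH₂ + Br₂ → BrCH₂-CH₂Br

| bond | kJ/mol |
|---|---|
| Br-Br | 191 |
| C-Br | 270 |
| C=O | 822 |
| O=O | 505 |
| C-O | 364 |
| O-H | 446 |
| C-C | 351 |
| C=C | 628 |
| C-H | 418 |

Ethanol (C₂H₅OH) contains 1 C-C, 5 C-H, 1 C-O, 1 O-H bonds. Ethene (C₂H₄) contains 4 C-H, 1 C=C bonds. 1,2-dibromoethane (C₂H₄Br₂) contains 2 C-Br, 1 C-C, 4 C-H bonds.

Reaction I:
  Bonds broken (reactants):
    C-C: 1 × 351 = 351
    C-H: 5 × 418 = 2090
    C-O: 1 × 364 = 364
    O-H: 1 × 446 = 446
    O=O: 3 × 505 = 1515
    Σ(broken) = 4766 kJ
  Bonds formed (products):
    C=O: 4 × 822 = 3288
    O-H: 6 × 446 = 2676
    Σ(formed) = 5964 kJ
  ΔH_I = 4766 − 5964 = −1198 kJ
Reaction II:
  Bonds broken (reactants):
    Br-Br: 1 × 191 = 191
    C-H: 4 × 418 = 1672
    C=C: 1 × 628 = 628
    Σ(broken) = 2491 kJ
  Bonds formed (products):
    C-Br: 2 × 270 = 540
    C-C: 1 × 351 = 351
    C-H: 4 × 418 = 1672
    Σ(formed) = 2563 kJ
  ΔH_II = 2491 − 2563 = −72 kJ
ΔH_I − ΔH_II = −1126 kJ, so reaction I has the more negative ΔH; |ΔH_I − ΔH_II| = 1126 kJ.

Reaction I, by 1126 kJ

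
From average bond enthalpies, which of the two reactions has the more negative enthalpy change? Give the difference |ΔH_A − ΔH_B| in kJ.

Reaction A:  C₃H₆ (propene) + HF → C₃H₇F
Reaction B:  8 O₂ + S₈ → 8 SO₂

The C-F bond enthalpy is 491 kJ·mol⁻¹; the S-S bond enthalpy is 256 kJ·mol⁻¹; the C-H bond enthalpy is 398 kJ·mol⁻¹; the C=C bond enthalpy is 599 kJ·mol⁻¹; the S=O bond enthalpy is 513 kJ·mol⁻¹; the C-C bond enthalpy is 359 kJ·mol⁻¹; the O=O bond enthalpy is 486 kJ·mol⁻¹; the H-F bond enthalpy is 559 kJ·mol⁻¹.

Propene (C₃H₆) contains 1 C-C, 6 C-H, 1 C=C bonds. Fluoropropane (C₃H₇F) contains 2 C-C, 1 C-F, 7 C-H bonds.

Reaction B, by 2182 kJ

Reaction A:
  Bonds broken (reactants):
    C-C: 1 × 359 = 359
    C-H: 6 × 398 = 2388
    C=C: 1 × 599 = 599
    H-F: 1 × 559 = 559
    Σ(broken) = 3905 kJ
  Bonds formed (products):
    C-C: 2 × 359 = 718
    C-F: 1 × 491 = 491
    C-H: 7 × 398 = 2786
    Σ(formed) = 3995 kJ
  ΔH_A = 3905 − 3995 = −90 kJ
Reaction B:
  Bonds broken (reactants):
    O=O: 8 × 486 = 3888
    S-S: 8 × 256 = 2048
    Σ(broken) = 5936 kJ
  Bonds formed (products):
    S=O: 16 × 513 = 8208
    Σ(formed) = 8208 kJ
  ΔH_B = 5936 − 8208 = −2272 kJ
ΔH_A − ΔH_B = +2182 kJ, so reaction B has the more negative ΔH; |ΔH_A − ΔH_B| = 2182 kJ.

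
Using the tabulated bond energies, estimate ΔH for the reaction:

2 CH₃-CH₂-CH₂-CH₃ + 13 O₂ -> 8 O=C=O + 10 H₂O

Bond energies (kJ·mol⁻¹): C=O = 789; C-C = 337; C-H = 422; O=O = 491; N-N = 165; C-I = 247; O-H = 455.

ΔH ≈ −4879 kJ

Bonds broken (reactants):
  C-C: 6 × 337 = 2022
  C-H: 20 × 422 = 8440
  O=O: 13 × 491 = 6383
  Σ(broken) = 16845 kJ
Bonds formed (products):
  C=O: 16 × 789 = 12624
  O-H: 20 × 455 = 9100
  Σ(formed) = 21724 kJ
ΔH = Σ(broken) − Σ(formed) = 16845 − 21724 = −4879 kJ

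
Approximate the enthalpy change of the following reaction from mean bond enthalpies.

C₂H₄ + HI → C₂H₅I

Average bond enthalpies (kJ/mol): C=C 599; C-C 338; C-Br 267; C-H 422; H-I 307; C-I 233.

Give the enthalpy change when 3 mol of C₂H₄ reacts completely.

Bonds broken (reactants):
  C-H: 4 × 422 = 1688
  C=C: 1 × 599 = 599
  H-I: 1 × 307 = 307
  Σ(broken) = 2594 kJ
Bonds formed (products):
  C-C: 1 × 338 = 338
  C-H: 5 × 422 = 2110
  C-I: 1 × 233 = 233
  Σ(formed) = 2681 kJ
ΔH = Σ(broken) − Σ(formed) = 2594 − 2681 = −87 kJ
For 3× the reaction as written: 3 × (−87) = −261 kJ

ΔH = −261 kJ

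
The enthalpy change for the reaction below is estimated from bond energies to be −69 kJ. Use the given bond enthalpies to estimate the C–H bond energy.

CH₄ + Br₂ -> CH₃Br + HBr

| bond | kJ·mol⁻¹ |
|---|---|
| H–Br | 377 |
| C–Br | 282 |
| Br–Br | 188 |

Let D be the C–H bond energy.
Σ(broken) = 1×188 + 4×D = 188 + 4D
Σ(formed) = 1×282 + 3×D + 1×377 = 659 + 3D
ΔH = Σ(broken) − Σ(formed) = (188 + 4D) − (659 + 3D) = −471 + D
Setting this equal to −69 kJ gives D = 402 kJ/mol.

D(C–H) ≈ 402 kJ/mol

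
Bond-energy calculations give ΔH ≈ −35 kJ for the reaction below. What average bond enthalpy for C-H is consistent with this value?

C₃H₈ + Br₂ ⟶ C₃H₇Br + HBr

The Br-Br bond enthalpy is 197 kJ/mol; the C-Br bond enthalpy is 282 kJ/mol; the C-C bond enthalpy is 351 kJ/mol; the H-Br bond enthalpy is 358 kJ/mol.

Let D be the C-H bond energy.
Σ(broken) = 1×197 + 2×351 + 8×D = 899 + 8D
Σ(formed) = 1×282 + 2×351 + 7×D + 1×358 = 1342 + 7D
ΔH = Σ(broken) − Σ(formed) = (899 + 8D) − (1342 + 7D) = −443 + D
Setting this equal to −35 kJ gives D = 408 kJ/mol.

D(C-H) ≈ 408 kJ/mol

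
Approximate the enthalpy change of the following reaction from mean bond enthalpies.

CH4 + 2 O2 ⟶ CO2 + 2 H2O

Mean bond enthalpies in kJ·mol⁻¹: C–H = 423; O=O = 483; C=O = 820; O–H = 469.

Bonds broken (reactants):
  C–H: 4 × 423 = 1692
  O=O: 2 × 483 = 966
  Σ(broken) = 2658 kJ
Bonds formed (products):
  C=O: 2 × 820 = 1640
  O–H: 4 × 469 = 1876
  Σ(formed) = 3516 kJ
ΔH = Σ(broken) − Σ(formed) = 2658 − 3516 = −858 kJ

ΔH ≈ −858 kJ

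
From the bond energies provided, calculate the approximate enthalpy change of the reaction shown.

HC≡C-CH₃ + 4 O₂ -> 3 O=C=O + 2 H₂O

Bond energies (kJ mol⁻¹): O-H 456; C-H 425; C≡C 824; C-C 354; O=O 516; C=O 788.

Bonds broken (reactants):
  C≡C: 1 × 824 = 824
  C-C: 1 × 354 = 354
  C-H: 4 × 425 = 1700
  O=O: 4 × 516 = 2064
  Σ(broken) = 4942 kJ
Bonds formed (products):
  C=O: 6 × 788 = 4728
  O-H: 4 × 456 = 1824
  Σ(formed) = 6552 kJ
ΔH = Σ(broken) − Σ(formed) = 4942 − 6552 = −1610 kJ

ΔH ≈ −1610 kJ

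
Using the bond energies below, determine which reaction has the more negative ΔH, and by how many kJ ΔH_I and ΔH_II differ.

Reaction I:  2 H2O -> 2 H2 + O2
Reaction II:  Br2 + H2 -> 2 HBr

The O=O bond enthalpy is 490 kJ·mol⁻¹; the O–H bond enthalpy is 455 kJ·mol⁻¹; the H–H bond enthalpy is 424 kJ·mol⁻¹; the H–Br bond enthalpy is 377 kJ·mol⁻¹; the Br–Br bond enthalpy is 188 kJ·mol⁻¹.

Reaction I:
  Bonds broken (reactants):
    O–H: 4 × 455 = 1820
    Σ(broken) = 1820 kJ
  Bonds formed (products):
    H–H: 2 × 424 = 848
    O=O: 1 × 490 = 490
    Σ(formed) = 1338 kJ
  ΔH_I = 1820 − 1338 = +482 kJ
Reaction II:
  Bonds broken (reactants):
    Br–Br: 1 × 188 = 188
    H–H: 1 × 424 = 424
    Σ(broken) = 612 kJ
  Bonds formed (products):
    H–Br: 2 × 377 = 754
    Σ(formed) = 754 kJ
  ΔH_II = 612 − 754 = −142 kJ
ΔH_I − ΔH_II = +624 kJ, so reaction II has the more negative ΔH; |ΔH_I − ΔH_II| = 624 kJ.

Reaction II, by 624 kJ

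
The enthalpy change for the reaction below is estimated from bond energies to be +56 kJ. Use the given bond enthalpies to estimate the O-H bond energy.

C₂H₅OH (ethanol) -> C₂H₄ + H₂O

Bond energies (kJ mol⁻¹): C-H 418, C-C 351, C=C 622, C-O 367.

D(O-H) ≈ 458 kJ/mol

Let D be the O-H bond energy.
Σ(broken) = 1×351 + 5×418 + 1×367 + 1×D = 2808 + D
Σ(formed) = 4×418 + 1×622 + 2×D = 2294 + 2D
ΔH = Σ(broken) − Σ(formed) = (2808 + D) − (2294 + 2D) = +514 − D
Setting this equal to +56 kJ gives D = 458 kJ/mol.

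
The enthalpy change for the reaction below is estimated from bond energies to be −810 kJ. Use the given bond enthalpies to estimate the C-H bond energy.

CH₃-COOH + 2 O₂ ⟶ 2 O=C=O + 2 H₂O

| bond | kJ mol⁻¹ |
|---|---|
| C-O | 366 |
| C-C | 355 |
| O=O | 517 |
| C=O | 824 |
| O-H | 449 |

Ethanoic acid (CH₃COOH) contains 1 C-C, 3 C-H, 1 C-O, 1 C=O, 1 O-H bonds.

D(C-H) ≈ 418 kJ/mol

Let D be the C-H bond energy.
Σ(broken) = 1×355 + 3×D + 1×366 + 1×824 + 1×449 + 2×517 = 3028 + 3D
Σ(formed) = 4×824 + 4×449 = 5092
ΔH = Σ(broken) − Σ(formed) = (3028 + 3D) − (5092) = −2064 + 3D
Setting this equal to −810 kJ gives 3D = 1254, so D = 418 kJ/mol.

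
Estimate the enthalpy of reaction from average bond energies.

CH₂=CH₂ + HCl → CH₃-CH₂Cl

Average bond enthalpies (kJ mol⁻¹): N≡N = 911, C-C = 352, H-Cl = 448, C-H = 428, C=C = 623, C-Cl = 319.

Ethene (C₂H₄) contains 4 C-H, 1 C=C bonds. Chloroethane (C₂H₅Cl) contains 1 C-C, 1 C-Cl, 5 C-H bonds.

Bonds broken (reactants):
  C-H: 4 × 428 = 1712
  C=C: 1 × 623 = 623
  H-Cl: 1 × 448 = 448
  Σ(broken) = 2783 kJ
Bonds formed (products):
  C-C: 1 × 352 = 352
  C-Cl: 1 × 319 = 319
  C-H: 5 × 428 = 2140
  Σ(formed) = 2811 kJ
ΔH = Σ(broken) − Σ(formed) = 2783 − 2811 = −28 kJ

ΔH ≈ −28 kJ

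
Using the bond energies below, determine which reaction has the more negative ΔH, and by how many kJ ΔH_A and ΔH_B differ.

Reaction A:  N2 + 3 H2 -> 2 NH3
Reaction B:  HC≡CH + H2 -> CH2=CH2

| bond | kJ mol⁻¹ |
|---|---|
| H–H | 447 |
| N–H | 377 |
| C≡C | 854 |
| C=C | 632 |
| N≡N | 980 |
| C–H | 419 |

Reaction B, by 228 kJ

Reaction A:
  Bonds broken (reactants):
    H–H: 3 × 447 = 1341
    N≡N: 1 × 980 = 980
    Σ(broken) = 2321 kJ
  Bonds formed (products):
    N–H: 6 × 377 = 2262
    Σ(formed) = 2262 kJ
  ΔH_A = 2321 − 2262 = +59 kJ
Reaction B:
  Bonds broken (reactants):
    C≡C: 1 × 854 = 854
    C–H: 2 × 419 = 838
    H–H: 1 × 447 = 447
    Σ(broken) = 2139 kJ
  Bonds formed (products):
    C–H: 4 × 419 = 1676
    C=C: 1 × 632 = 632
    Σ(formed) = 2308 kJ
  ΔH_B = 2139 − 2308 = −169 kJ
ΔH_A − ΔH_B = +228 kJ, so reaction B has the more negative ΔH; |ΔH_A − ΔH_B| = 228 kJ.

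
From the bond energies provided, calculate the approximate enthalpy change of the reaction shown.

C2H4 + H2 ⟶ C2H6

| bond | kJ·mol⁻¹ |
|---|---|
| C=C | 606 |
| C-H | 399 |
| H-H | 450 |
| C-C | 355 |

Bonds broken (reactants):
  C-H: 4 × 399 = 1596
  C=C: 1 × 606 = 606
  H-H: 1 × 450 = 450
  Σ(broken) = 2652 kJ
Bonds formed (products):
  C-C: 1 × 355 = 355
  C-H: 6 × 399 = 2394
  Σ(formed) = 2749 kJ
ΔH = Σ(broken) − Σ(formed) = 2652 − 2749 = −97 kJ

ΔH ≈ −97 kJ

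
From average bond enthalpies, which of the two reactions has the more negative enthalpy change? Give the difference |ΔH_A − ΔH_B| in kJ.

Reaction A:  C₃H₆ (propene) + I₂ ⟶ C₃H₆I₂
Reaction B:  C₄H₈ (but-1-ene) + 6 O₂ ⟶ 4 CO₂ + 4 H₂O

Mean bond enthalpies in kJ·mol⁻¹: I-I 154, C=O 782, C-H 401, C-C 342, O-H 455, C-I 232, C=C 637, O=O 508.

Reaction A:
  Bonds broken (reactants):
    C-C: 1 × 342 = 342
    C-H: 6 × 401 = 2406
    C=C: 1 × 637 = 637
    I-I: 1 × 154 = 154
    Σ(broken) = 3539 kJ
  Bonds formed (products):
    C-C: 2 × 342 = 684
    C-H: 6 × 401 = 2406
    C-I: 2 × 232 = 464
    Σ(formed) = 3554 kJ
  ΔH_A = 3539 − 3554 = −15 kJ
Reaction B:
  Bonds broken (reactants):
    C-C: 2 × 342 = 684
    C-H: 8 × 401 = 3208
    C=C: 1 × 637 = 637
    O=O: 6 × 508 = 3048
    Σ(broken) = 7577 kJ
  Bonds formed (products):
    C=O: 8 × 782 = 6256
    O-H: 8 × 455 = 3640
    Σ(formed) = 9896 kJ
  ΔH_B = 7577 − 9896 = −2319 kJ
ΔH_A − ΔH_B = +2304 kJ, so reaction B has the more negative ΔH; |ΔH_A − ΔH_B| = 2304 kJ.

Reaction B, by 2304 kJ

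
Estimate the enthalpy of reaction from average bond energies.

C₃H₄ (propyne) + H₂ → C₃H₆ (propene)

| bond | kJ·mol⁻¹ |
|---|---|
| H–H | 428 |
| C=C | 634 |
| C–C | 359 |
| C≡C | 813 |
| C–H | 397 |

ΔH ≈ −187 kJ

Bonds broken (reactants):
  C≡C: 1 × 813 = 813
  C–C: 1 × 359 = 359
  C–H: 4 × 397 = 1588
  H–H: 1 × 428 = 428
  Σ(broken) = 3188 kJ
Bonds formed (products):
  C–C: 1 × 359 = 359
  C–H: 6 × 397 = 2382
  C=C: 1 × 634 = 634
  Σ(formed) = 3375 kJ
ΔH = Σ(broken) − Σ(formed) = 3188 − 3375 = −187 kJ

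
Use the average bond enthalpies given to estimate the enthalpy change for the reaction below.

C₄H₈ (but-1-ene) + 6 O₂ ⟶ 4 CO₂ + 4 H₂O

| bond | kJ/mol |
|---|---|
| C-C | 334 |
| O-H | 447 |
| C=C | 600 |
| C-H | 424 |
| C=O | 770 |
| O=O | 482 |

Bonds broken (reactants):
  C-C: 2 × 334 = 668
  C-H: 8 × 424 = 3392
  C=C: 1 × 600 = 600
  O=O: 6 × 482 = 2892
  Σ(broken) = 7552 kJ
Bonds formed (products):
  C=O: 8 × 770 = 6160
  O-H: 8 × 447 = 3576
  Σ(formed) = 9736 kJ
ΔH = Σ(broken) − Σ(formed) = 7552 − 9736 = −2184 kJ

ΔH ≈ −2184 kJ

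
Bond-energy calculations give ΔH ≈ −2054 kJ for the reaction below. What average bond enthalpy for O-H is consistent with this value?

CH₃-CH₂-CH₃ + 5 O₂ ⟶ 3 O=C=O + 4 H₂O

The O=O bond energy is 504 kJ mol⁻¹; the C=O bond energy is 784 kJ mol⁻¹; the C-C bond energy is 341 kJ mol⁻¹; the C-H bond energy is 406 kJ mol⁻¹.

Let D be the O-H bond energy.
Σ(broken) = 2×341 + 8×406 + 5×504 = 6450
Σ(formed) = 6×784 + 8×D = 4704 + 8D
ΔH = Σ(broken) − Σ(formed) = (6450) − (4704 + 8D) = +1746 − 8D
Setting this equal to −2054 kJ gives 8D = 3800, so D = 475 kJ/mol.

D(O-H) ≈ 475 kJ/mol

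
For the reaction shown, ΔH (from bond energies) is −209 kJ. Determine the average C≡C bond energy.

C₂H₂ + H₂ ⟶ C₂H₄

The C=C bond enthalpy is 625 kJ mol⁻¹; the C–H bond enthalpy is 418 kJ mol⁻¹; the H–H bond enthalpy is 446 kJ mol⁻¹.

Let D be the C≡C bond energy.
Σ(broken) = 1×D + 2×418 + 1×446 = 1282 + D
Σ(formed) = 4×418 + 1×625 = 2297
ΔH = Σ(broken) − Σ(formed) = (1282 + D) − (2297) = −1015 + D
Setting this equal to −209 kJ gives D = 806 kJ/mol.

D(C≡C) ≈ 806 kJ/mol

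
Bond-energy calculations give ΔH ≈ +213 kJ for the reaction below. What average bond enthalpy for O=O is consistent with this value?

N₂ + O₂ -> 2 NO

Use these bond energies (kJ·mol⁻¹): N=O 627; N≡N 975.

D(O=O) ≈ 492 kJ/mol

Let D be the O=O bond energy.
Σ(broken) = 1×975 + 1×D = 975 + D
Σ(formed) = 2×627 = 1254
ΔH = Σ(broken) − Σ(formed) = (975 + D) − (1254) = −279 + D
Setting this equal to +213 kJ gives D = 492 kJ/mol.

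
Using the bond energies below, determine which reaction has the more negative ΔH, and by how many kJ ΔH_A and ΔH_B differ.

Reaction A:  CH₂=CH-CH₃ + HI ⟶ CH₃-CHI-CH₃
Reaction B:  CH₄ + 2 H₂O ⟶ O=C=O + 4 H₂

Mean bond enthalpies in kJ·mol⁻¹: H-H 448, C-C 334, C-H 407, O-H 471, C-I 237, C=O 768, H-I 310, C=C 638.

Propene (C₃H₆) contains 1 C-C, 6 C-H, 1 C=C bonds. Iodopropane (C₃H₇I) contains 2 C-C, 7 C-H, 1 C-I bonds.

Reaction A:
  Bonds broken (reactants):
    C-C: 1 × 334 = 334
    C-H: 6 × 407 = 2442
    C=C: 1 × 638 = 638
    H-I: 1 × 310 = 310
    Σ(broken) = 3724 kJ
  Bonds formed (products):
    C-C: 2 × 334 = 668
    C-H: 7 × 407 = 2849
    C-I: 1 × 237 = 237
    Σ(formed) = 3754 kJ
  ΔH_A = 3724 − 3754 = −30 kJ
Reaction B:
  Bonds broken (reactants):
    C-H: 4 × 407 = 1628
    O-H: 4 × 471 = 1884
    Σ(broken) = 3512 kJ
  Bonds formed (products):
    C=O: 2 × 768 = 1536
    H-H: 4 × 448 = 1792
    Σ(formed) = 3328 kJ
  ΔH_B = 3512 − 3328 = +184 kJ
ΔH_A − ΔH_B = −214 kJ, so reaction A has the more negative ΔH; |ΔH_A − ΔH_B| = 214 kJ.

Reaction A, by 214 kJ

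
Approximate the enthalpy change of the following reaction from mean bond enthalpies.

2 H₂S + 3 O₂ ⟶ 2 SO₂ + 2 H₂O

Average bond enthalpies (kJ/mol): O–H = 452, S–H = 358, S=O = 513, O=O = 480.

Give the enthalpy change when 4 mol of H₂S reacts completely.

Bonds broken (reactants):
  O=O: 3 × 480 = 1440
  S–H: 4 × 358 = 1432
  Σ(broken) = 2872 kJ
Bonds formed (products):
  O–H: 4 × 452 = 1808
  S=O: 4 × 513 = 2052
  Σ(formed) = 3860 kJ
ΔH = Σ(broken) − Σ(formed) = 2872 − 3860 = −988 kJ
For 2× the reaction as written: 2 × (−988) = −1976 kJ

ΔH = −1976 kJ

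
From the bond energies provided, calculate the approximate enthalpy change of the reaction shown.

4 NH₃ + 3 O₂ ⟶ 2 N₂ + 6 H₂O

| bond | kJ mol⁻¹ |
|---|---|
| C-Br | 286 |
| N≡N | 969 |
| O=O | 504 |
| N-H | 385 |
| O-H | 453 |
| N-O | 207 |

ΔH ≈ −1242 kJ

Bonds broken (reactants):
  N-H: 12 × 385 = 4620
  O=O: 3 × 504 = 1512
  Σ(broken) = 6132 kJ
Bonds formed (products):
  N≡N: 2 × 969 = 1938
  O-H: 12 × 453 = 5436
  Σ(formed) = 7374 kJ
ΔH = Σ(broken) − Σ(formed) = 6132 − 7374 = −1242 kJ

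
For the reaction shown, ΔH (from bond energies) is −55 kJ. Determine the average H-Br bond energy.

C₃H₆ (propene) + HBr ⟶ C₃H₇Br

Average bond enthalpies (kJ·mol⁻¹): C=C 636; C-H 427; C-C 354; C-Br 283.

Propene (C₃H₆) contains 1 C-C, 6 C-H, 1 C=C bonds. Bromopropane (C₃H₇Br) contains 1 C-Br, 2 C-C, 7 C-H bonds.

D(H-Br) ≈ 373 kJ/mol

Let D be the H-Br bond energy.
Σ(broken) = 1×354 + 6×427 + 1×636 + 1×D = 3552 + D
Σ(formed) = 1×283 + 2×354 + 7×427 = 3980
ΔH = Σ(broken) − Σ(formed) = (3552 + D) − (3980) = −428 + D
Setting this equal to −55 kJ gives D = 373 kJ/mol.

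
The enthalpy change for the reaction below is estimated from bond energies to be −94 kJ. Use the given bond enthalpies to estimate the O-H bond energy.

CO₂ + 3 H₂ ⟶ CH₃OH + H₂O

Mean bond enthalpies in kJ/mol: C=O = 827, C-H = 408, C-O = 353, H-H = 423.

Let D be the O-H bond energy.
Σ(broken) = 2×827 + 3×423 = 2923
Σ(formed) = 3×408 + 1×353 + 3×D = 1577 + 3D
ΔH = Σ(broken) − Σ(formed) = (2923) − (1577 + 3D) = +1346 − 3D
Setting this equal to −94 kJ gives 3D = 1440, so D = 480 kJ/mol.

D(O-H) ≈ 480 kJ/mol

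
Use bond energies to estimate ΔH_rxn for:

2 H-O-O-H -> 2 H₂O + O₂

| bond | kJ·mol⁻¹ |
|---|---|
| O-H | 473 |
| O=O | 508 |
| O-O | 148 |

ΔH ≈ −212 kJ

Bonds broken (reactants):
  O-H: 4 × 473 = 1892
  O-O: 2 × 148 = 296
  Σ(broken) = 2188 kJ
Bonds formed (products):
  O-H: 4 × 473 = 1892
  O=O: 1 × 508 = 508
  Σ(formed) = 2400 kJ
ΔH = Σ(broken) − Σ(formed) = 2188 − 2400 = −212 kJ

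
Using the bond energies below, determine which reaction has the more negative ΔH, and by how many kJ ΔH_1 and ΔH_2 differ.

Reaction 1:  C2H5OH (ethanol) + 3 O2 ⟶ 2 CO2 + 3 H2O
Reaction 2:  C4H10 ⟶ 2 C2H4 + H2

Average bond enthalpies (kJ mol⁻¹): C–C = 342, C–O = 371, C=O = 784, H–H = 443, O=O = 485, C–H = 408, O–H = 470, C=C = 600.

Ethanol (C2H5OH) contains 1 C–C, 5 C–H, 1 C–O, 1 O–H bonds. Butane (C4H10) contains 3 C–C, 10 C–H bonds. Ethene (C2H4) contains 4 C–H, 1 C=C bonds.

Reaction 1, by 1477 kJ

Reaction 1:
  Bonds broken (reactants):
    C–C: 1 × 342 = 342
    C–H: 5 × 408 = 2040
    C–O: 1 × 371 = 371
    O–H: 1 × 470 = 470
    O=O: 3 × 485 = 1455
    Σ(broken) = 4678 kJ
  Bonds formed (products):
    C=O: 4 × 784 = 3136
    O–H: 6 × 470 = 2820
    Σ(formed) = 5956 kJ
  ΔH_1 = 4678 − 5956 = −1278 kJ
Reaction 2:
  Bonds broken (reactants):
    C–C: 3 × 342 = 1026
    C–H: 10 × 408 = 4080
    Σ(broken) = 5106 kJ
  Bonds formed (products):
    C–H: 8 × 408 = 3264
    C=C: 2 × 600 = 1200
    H–H: 1 × 443 = 443
    Σ(formed) = 4907 kJ
  ΔH_2 = 5106 − 4907 = +199 kJ
ΔH_1 − ΔH_2 = −1477 kJ, so reaction 1 has the more negative ΔH; |ΔH_1 − ΔH_2| = 1477 kJ.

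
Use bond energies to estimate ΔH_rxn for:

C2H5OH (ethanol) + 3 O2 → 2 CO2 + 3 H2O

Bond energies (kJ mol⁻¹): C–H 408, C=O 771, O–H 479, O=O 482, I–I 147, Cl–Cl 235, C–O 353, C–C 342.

ΔH ≈ −1298 kJ

Bonds broken (reactants):
  C–C: 1 × 342 = 342
  C–H: 5 × 408 = 2040
  C–O: 1 × 353 = 353
  O–H: 1 × 479 = 479
  O=O: 3 × 482 = 1446
  Σ(broken) = 4660 kJ
Bonds formed (products):
  C=O: 4 × 771 = 3084
  O–H: 6 × 479 = 2874
  Σ(formed) = 5958 kJ
ΔH = Σ(broken) − Σ(formed) = 4660 − 5958 = −1298 kJ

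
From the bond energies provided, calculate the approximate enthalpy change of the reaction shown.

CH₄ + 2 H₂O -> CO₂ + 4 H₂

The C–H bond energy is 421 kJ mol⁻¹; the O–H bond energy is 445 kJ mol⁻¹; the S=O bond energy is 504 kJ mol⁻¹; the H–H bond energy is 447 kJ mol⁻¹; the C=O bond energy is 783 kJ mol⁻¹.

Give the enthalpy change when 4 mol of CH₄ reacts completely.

ΔH = +440 kJ

Bonds broken (reactants):
  C–H: 4 × 421 = 1684
  O–H: 4 × 445 = 1780
  Σ(broken) = 3464 kJ
Bonds formed (products):
  C=O: 2 × 783 = 1566
  H–H: 4 × 447 = 1788
  Σ(formed) = 3354 kJ
ΔH = Σ(broken) − Σ(formed) = 3464 − 3354 = +110 kJ
For 4× the reaction as written: 4 × (+110) = +440 kJ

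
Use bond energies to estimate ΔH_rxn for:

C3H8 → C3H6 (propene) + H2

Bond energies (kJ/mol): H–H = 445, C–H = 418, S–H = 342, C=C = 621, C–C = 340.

Bonds broken (reactants):
  C–C: 2 × 340 = 680
  C–H: 8 × 418 = 3344
  Σ(broken) = 4024 kJ
Bonds formed (products):
  C–C: 1 × 340 = 340
  C–H: 6 × 418 = 2508
  C=C: 1 × 621 = 621
  H–H: 1 × 445 = 445
  Σ(formed) = 3914 kJ
ΔH = Σ(broken) − Σ(formed) = 4024 − 3914 = +110 kJ

ΔH ≈ +110 kJ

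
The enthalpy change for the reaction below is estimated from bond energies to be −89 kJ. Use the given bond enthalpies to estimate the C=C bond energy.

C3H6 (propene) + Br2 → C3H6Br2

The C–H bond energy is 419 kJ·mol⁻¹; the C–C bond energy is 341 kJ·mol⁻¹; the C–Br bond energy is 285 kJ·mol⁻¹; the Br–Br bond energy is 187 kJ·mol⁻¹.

Let D be the C=C bond energy.
Σ(broken) = 1×187 + 1×341 + 6×419 + 1×D = 3042 + D
Σ(formed) = 2×285 + 2×341 + 6×419 = 3766
ΔH = Σ(broken) − Σ(formed) = (3042 + D) − (3766) = −724 + D
Setting this equal to −89 kJ gives D = 635 kJ/mol.

D(C=C) ≈ 635 kJ/mol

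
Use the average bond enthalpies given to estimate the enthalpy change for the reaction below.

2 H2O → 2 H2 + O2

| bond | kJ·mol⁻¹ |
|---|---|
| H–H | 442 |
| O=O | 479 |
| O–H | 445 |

Bonds broken (reactants):
  O–H: 4 × 445 = 1780
  Σ(broken) = 1780 kJ
Bonds formed (products):
  H–H: 2 × 442 = 884
  O=O: 1 × 479 = 479
  Σ(formed) = 1363 kJ
ΔH = Σ(broken) − Σ(formed) = 1780 − 1363 = +417 kJ

ΔH ≈ +417 kJ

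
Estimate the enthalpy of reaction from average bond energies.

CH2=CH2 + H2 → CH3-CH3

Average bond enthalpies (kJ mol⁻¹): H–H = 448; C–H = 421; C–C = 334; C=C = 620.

ΔH ≈ −108 kJ

Bonds broken (reactants):
  C–H: 4 × 421 = 1684
  C=C: 1 × 620 = 620
  H–H: 1 × 448 = 448
  Σ(broken) = 2752 kJ
Bonds formed (products):
  C–C: 1 × 334 = 334
  C–H: 6 × 421 = 2526
  Σ(formed) = 2860 kJ
ΔH = Σ(broken) − Σ(formed) = 2752 − 2860 = −108 kJ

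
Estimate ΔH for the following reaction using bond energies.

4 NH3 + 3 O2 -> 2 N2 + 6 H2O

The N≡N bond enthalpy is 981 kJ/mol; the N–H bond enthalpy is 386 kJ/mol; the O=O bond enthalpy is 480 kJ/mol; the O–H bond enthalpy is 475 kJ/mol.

ΔH ≈ −1590 kJ

Bonds broken (reactants):
  N–H: 12 × 386 = 4632
  O=O: 3 × 480 = 1440
  Σ(broken) = 6072 kJ
Bonds formed (products):
  N≡N: 2 × 981 = 1962
  O–H: 12 × 475 = 5700
  Σ(formed) = 7662 kJ
ΔH = Σ(broken) − Σ(formed) = 6072 − 7662 = −1590 kJ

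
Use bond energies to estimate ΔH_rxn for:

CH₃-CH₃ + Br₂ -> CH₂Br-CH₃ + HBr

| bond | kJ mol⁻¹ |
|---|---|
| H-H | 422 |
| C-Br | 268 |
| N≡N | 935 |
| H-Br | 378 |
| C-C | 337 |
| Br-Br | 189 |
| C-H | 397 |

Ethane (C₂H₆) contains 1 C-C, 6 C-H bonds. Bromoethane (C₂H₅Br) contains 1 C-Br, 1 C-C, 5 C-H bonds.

Bonds broken (reactants):
  Br-Br: 1 × 189 = 189
  C-C: 1 × 337 = 337
  C-H: 6 × 397 = 2382
  Σ(broken) = 2908 kJ
Bonds formed (products):
  C-Br: 1 × 268 = 268
  C-C: 1 × 337 = 337
  C-H: 5 × 397 = 1985
  H-Br: 1 × 378 = 378
  Σ(formed) = 2968 kJ
ΔH = Σ(broken) − Σ(formed) = 2908 − 2968 = −60 kJ

ΔH ≈ −60 kJ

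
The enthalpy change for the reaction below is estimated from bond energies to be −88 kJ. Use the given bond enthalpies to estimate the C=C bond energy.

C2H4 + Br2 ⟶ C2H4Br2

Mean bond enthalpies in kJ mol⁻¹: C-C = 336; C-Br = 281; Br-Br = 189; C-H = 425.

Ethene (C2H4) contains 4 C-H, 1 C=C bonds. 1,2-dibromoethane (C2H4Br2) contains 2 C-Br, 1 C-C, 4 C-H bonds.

Let D be the C=C bond energy.
Σ(broken) = 1×189 + 4×425 + 1×D = 1889 + D
Σ(formed) = 2×281 + 1×336 + 4×425 = 2598
ΔH = Σ(broken) − Σ(formed) = (1889 + D) − (2598) = −709 + D
Setting this equal to −88 kJ gives D = 621 kJ/mol.

D(C=C) ≈ 621 kJ/mol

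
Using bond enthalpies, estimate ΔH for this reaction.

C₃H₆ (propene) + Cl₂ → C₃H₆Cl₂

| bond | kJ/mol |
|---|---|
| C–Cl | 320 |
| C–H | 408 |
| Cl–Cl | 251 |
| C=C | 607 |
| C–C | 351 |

ΔH ≈ −133 kJ

Bonds broken (reactants):
  C–C: 1 × 351 = 351
  C–H: 6 × 408 = 2448
  C=C: 1 × 607 = 607
  Cl–Cl: 1 × 251 = 251
  Σ(broken) = 3657 kJ
Bonds formed (products):
  C–C: 2 × 351 = 702
  C–Cl: 2 × 320 = 640
  C–H: 6 × 408 = 2448
  Σ(formed) = 3790 kJ
ΔH = Σ(broken) − Σ(formed) = 3657 − 3790 = −133 kJ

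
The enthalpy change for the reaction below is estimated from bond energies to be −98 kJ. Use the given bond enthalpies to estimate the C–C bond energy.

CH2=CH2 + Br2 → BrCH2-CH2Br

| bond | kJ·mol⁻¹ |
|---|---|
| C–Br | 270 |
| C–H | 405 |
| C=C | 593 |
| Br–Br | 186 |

D(C–C) ≈ 337 kJ/mol

Let D be the C–C bond energy.
Σ(broken) = 1×186 + 4×405 + 1×593 = 2399
Σ(formed) = 2×270 + 1×D + 4×405 = 2160 + D
ΔH = Σ(broken) − Σ(formed) = (2399) − (2160 + D) = +239 − D
Setting this equal to −98 kJ gives D = 337 kJ/mol.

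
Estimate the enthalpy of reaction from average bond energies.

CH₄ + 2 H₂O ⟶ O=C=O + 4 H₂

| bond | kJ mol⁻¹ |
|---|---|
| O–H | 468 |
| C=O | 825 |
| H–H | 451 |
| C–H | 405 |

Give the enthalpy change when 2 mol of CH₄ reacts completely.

ΔH = +76 kJ

Bonds broken (reactants):
  C–H: 4 × 405 = 1620
  O–H: 4 × 468 = 1872
  Σ(broken) = 3492 kJ
Bonds formed (products):
  C=O: 2 × 825 = 1650
  H–H: 4 × 451 = 1804
  Σ(formed) = 3454 kJ
ΔH = Σ(broken) − Σ(formed) = 3492 − 3454 = +38 kJ
For 2× the reaction as written: 2 × (+38) = +76 kJ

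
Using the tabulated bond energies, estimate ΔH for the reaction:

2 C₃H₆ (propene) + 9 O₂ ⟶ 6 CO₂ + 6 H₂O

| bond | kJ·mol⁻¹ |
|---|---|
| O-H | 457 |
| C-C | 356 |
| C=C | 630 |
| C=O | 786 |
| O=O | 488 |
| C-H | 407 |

ΔH ≈ −3668 kJ

Bonds broken (reactants):
  C-C: 2 × 356 = 712
  C-H: 12 × 407 = 4884
  C=C: 2 × 630 = 1260
  O=O: 9 × 488 = 4392
  Σ(broken) = 11248 kJ
Bonds formed (products):
  C=O: 12 × 786 = 9432
  O-H: 12 × 457 = 5484
  Σ(formed) = 14916 kJ
ΔH = Σ(broken) − Σ(formed) = 11248 − 14916 = −3668 kJ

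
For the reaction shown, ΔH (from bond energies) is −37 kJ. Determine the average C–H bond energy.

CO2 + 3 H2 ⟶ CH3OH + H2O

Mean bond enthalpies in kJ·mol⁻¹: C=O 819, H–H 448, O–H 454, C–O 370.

D(C–H) ≈ 429 kJ/mol

Let D be the C–H bond energy.
Σ(broken) = 2×819 + 3×448 = 2982
Σ(formed) = 3×D + 1×370 + 3×454 = 1732 + 3D
ΔH = Σ(broken) − Σ(formed) = (2982) − (1732 + 3D) = +1250 − 3D
Setting this equal to −37 kJ gives 3D = 1287, so D = 429 kJ/mol.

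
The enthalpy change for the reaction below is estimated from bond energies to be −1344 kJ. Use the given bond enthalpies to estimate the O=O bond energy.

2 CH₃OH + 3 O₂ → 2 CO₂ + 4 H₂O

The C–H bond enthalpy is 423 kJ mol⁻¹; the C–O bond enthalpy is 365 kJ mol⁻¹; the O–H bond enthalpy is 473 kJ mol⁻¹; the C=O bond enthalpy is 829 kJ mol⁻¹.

Let D be the O=O bond energy.
Σ(broken) = 6×423 + 2×365 + 2×473 + 3×D = 4214 + 3D
Σ(formed) = 4×829 + 8×473 = 7100
ΔH = Σ(broken) − Σ(formed) = (4214 + 3D) − (7100) = −2886 + 3D
Setting this equal to −1344 kJ gives 3D = 1542, so D = 514 kJ/mol.

D(O=O) ≈ 514 kJ/mol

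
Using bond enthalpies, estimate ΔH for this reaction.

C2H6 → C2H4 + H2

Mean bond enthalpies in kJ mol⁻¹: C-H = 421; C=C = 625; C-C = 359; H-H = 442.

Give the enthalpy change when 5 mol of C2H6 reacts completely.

ΔH = +670 kJ

Bonds broken (reactants):
  C-C: 1 × 359 = 359
  C-H: 6 × 421 = 2526
  Σ(broken) = 2885 kJ
Bonds formed (products):
  C-H: 4 × 421 = 1684
  C=C: 1 × 625 = 625
  H-H: 1 × 442 = 442
  Σ(formed) = 2751 kJ
ΔH = Σ(broken) − Σ(formed) = 2885 − 2751 = +134 kJ
For 5× the reaction as written: 5 × (+134) = +670 kJ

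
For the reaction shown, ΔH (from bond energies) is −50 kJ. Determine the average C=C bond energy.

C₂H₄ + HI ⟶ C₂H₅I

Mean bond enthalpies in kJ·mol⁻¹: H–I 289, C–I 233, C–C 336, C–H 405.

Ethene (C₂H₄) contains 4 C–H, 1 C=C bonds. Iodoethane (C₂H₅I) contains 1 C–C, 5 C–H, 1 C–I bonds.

Let D be the C=C bond energy.
Σ(broken) = 4×405 + 1×D + 1×289 = 1909 + D
Σ(formed) = 1×336 + 5×405 + 1×233 = 2594
ΔH = Σ(broken) − Σ(formed) = (1909 + D) − (2594) = −685 + D
Setting this equal to −50 kJ gives D = 635 kJ/mol.

D(C=C) ≈ 635 kJ/mol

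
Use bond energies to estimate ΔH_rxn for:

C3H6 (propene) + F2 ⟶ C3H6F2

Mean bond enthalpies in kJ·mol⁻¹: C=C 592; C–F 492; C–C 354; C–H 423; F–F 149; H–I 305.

Bonds broken (reactants):
  C–C: 1 × 354 = 354
  C–H: 6 × 423 = 2538
  C=C: 1 × 592 = 592
  F–F: 1 × 149 = 149
  Σ(broken) = 3633 kJ
Bonds formed (products):
  C–C: 2 × 354 = 708
  C–F: 2 × 492 = 984
  C–H: 6 × 423 = 2538
  Σ(formed) = 4230 kJ
ΔH = Σ(broken) − Σ(formed) = 3633 − 4230 = −597 kJ

ΔH ≈ −597 kJ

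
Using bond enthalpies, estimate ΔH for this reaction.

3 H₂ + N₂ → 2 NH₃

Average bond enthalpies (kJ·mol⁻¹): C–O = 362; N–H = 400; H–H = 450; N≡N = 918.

Bonds broken (reactants):
  H–H: 3 × 450 = 1350
  N≡N: 1 × 918 = 918
  Σ(broken) = 2268 kJ
Bonds formed (products):
  N–H: 6 × 400 = 2400
  Σ(formed) = 2400 kJ
ΔH = Σ(broken) − Σ(formed) = 2268 − 2400 = −132 kJ

ΔH ≈ −132 kJ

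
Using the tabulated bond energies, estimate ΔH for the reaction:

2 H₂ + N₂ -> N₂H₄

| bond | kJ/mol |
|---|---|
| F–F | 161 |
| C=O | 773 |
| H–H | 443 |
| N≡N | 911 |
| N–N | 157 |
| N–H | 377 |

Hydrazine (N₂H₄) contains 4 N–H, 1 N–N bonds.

Bonds broken (reactants):
  H–H: 2 × 443 = 886
  N≡N: 1 × 911 = 911
  Σ(broken) = 1797 kJ
Bonds formed (products):
  N–H: 4 × 377 = 1508
  N–N: 1 × 157 = 157
  Σ(formed) = 1665 kJ
ΔH = Σ(broken) − Σ(formed) = 1797 − 1665 = +132 kJ

ΔH ≈ +132 kJ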